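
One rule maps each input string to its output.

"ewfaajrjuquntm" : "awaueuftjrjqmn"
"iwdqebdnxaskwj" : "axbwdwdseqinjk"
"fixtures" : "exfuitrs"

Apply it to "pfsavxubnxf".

axbxfvfunsp

Each output is the input with this applied: sort the characters into alphabetical order, then take characters alternately from the front and the back (1st, last, 2nd, 2nd-last, ...).
On "pfsavxubnxf" that produces "axbxfvfunsp".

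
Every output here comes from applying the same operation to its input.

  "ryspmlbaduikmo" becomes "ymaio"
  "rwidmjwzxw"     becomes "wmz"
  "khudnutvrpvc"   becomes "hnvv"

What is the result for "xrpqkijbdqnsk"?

rkbn

The rule is to keep one character in every 3, starting at position 2 (positions 2nd, 5th, 8th, ...).
"xrpqkijbdqnsk" → "rkbn".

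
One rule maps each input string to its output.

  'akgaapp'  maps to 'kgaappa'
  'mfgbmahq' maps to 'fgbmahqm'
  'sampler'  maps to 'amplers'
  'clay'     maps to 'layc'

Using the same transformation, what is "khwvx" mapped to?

hwvxk

What's happening: move the first character to the end.
On "khwvx" that produces "hwvxk".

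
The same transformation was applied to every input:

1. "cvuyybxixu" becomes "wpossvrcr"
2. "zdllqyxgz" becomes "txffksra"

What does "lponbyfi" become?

What's happening: delete the last character, then shift every letter 6 places backward in the alphabet (wrapping around).
Working it through for "lponbyfi": intermediate "lponbyf", final "fjihvsz".
(Check on "cvuyybxixu": → "cvuyybxix" → "wpossvrcr" ✓)

fjihvsz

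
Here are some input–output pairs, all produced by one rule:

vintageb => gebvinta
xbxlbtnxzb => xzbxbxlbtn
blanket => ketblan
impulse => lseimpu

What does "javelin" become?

Each output is the input with this applied: move the last 3 characters to the front (rotate right by 3).
On "javelin" that produces "linjave".

linjave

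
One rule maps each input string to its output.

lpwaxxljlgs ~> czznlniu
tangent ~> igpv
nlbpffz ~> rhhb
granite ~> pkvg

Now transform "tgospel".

urgn

Rule — delete the first 3 characters, then shift every letter 2 places forward in the alphabet (wrapping around).
Starting from "tgospel": after the first operation, "spel"; after the second, "urgn".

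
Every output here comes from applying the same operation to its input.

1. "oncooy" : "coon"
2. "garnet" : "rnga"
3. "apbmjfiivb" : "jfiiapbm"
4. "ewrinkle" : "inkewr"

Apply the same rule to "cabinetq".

The rule is to delete the last 2 characters, then swap the front and back halves of the string.
On "cabinetq": the first step gives "cabine", and the second then gives "inecab".

inecab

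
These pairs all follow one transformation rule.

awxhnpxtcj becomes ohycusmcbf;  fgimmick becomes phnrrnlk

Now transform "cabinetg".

lyjsngfh

In each case the input is transformed by: shift every letter 5 places forward in the alphabet (wrapping around), then reverse the string.
Applying that to "cabinetg" gives "lyjsngfh".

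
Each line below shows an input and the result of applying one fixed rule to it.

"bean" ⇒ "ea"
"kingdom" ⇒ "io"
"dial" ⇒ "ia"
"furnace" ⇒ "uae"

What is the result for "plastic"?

In each case the input is transformed by: keep only the vowels.
Applying that to "plastic" gives "ai".

ai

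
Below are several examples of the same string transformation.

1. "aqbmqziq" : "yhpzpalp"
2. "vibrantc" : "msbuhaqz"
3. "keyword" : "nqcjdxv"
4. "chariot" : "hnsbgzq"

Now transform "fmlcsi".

brhelk

Rule — shift every letter 1 place backward in the alphabet (wrapping around), then move the last 3 characters to the front (rotate right by 3).
Starting from "fmlcsi": after the first operation, "elkbrh"; after the second, "brhelk".
(Check on "vibrantc": → "uhaqzmsb" → "msbuhaqz" ✓)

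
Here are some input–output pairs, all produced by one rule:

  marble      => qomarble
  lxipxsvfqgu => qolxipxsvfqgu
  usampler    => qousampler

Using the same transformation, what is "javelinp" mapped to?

What's happening: prepend "qo".
So "javelinp" becomes "qojavelinp".

qojavelinp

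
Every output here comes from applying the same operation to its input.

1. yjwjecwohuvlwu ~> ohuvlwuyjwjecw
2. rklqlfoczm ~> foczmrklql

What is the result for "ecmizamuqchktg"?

uqchktgecmizam

The transformation: swap the front and back halves of the string.
Applying that to "ecmizamuqchktg" gives "uqchktgecmizam".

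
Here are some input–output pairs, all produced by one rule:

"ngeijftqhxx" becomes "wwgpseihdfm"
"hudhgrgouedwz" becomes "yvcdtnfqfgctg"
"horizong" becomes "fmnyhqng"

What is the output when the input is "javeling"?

fmhkduzi

Looking at the pairs, the operation is to reverse the string, then shift every letter 1 place backward in the alphabet (wrapping around).
Working it through for "javeling": intermediate "gnilevaj", final "fmhkduzi".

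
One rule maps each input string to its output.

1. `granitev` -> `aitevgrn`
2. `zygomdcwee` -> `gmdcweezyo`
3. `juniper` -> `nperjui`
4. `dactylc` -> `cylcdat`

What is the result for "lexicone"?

xconelei

The rule is to move the first 3 characters to the end (rotate left by 3), then swap the first and last characters.
So "lexicone" becomes "xconelei".
(Check on "juniper": → "iperjun" → "nperjui" ✓)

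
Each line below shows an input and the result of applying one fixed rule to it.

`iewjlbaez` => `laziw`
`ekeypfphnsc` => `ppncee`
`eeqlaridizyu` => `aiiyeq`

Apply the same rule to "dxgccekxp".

ckpdg

The pattern: keep every other character starting from the first (positions 1st, 3rd, 5th, ...), then move the first 2 characters to the end (rotate left by 2).
Working it through for "dxgccekxp": intermediate "dgckp", final "ckpdg".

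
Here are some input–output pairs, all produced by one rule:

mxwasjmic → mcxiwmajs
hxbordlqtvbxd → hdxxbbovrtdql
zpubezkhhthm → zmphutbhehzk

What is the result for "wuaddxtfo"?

woufatdxd

Each output is the input with this applied: take characters alternately from the front and the back (1st, last, 2nd, 2nd-last, ...).
"wuaddxtfo" → "woufatdxd".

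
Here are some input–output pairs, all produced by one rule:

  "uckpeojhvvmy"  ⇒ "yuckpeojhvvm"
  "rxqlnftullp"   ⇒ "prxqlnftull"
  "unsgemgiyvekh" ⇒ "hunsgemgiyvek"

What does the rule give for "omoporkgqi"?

Rule — move the last character to the front.
For "omoporkgqi" the result is "iomoporkgq".

iomoporkgq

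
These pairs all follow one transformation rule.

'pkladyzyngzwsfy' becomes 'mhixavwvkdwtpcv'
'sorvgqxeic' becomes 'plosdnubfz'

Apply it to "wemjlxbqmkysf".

The transformation: shift every letter 3 places backward in the alphabet (wrapping around).
So "wemjlxbqmkysf" becomes "tbjgiuynjhvpc".

tbjgiuynjhvpc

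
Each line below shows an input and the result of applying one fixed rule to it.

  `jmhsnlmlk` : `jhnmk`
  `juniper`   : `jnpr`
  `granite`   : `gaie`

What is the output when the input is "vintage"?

vnae

The pattern: keep every other character starting from the first (positions 1st, 3rd, 5th, ...).
For "vintage" the result is "vnae".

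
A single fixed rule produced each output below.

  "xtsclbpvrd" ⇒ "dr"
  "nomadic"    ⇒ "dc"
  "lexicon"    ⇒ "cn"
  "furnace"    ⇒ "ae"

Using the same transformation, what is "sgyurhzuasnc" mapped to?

cn

Rule — swap each adjacent pair of characters (1↔2, 3↔4, ...), then keep only the last 2 characters.
Starting from "sgyurhzuasnc": after the first operation, "gsuyhruzsacn"; after the second, "cn".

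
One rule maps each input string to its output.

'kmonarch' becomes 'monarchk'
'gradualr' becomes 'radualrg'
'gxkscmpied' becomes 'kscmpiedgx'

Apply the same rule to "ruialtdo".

uialtdor

Rule — swap the front and back halves of the string, then move the last 3 characters to the front (rotate right by 3).
On "ruialtdo": the first step gives "ltdoruia", and the second then gives "uialtdor".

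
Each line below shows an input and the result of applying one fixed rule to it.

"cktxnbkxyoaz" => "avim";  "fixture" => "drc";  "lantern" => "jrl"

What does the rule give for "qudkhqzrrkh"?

Rule — shift every letter 2 places backward in the alphabet (wrapping around), then keep one character in every 3, starting at position 1 (positions 1st, 4th, 7th, ...).
For "qudkhqzrrkh", step one produces "osbifoxppif"; step two turns that into "oixi".

oixi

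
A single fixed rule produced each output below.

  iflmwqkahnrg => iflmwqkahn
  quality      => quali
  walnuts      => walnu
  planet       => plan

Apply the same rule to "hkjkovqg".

hkjkov

The transformation: delete the last 2 characters.
"hkjkovqg" → "hkjkov".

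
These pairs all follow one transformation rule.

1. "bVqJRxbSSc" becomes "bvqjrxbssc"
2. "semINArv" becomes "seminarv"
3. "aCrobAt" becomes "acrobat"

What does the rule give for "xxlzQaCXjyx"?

The pattern: convert every letter to lowercase.
Applying that to "xxlzQaCXjyx" gives "xxlzqacxjyx".

xxlzqacxjyx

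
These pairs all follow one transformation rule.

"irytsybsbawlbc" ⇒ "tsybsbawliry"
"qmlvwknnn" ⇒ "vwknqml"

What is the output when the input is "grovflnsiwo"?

In each case the input is transformed by: delete the last 2 characters, then move the first 3 characters to the end (rotate left by 3).
Doing the same to "grovflnsiwo": "vflnsigro".

vflnsigro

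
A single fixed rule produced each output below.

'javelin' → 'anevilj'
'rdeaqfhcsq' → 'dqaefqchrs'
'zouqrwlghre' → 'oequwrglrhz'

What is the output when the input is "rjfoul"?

jlofru

Rule — swap the first and last characters, then swap each adjacent pair of characters (1↔2, 3↔4, ...).
For "rjfoul", step one produces "ljfour"; step two turns that into "jlofru".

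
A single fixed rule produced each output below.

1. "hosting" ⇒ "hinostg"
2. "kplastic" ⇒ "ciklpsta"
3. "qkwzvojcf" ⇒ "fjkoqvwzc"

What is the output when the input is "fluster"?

In each case the input is transformed by: sort the characters into alphabetical order, then move the first character to the end.
On "fluster": the first step gives "eflrstu", and the second then gives "flrstue".

flrstue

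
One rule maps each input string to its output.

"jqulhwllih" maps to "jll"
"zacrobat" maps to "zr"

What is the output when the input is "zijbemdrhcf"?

In each case the input is transformed by: keep one character in every 3, starting at position 1 (positions 1st, 4th, 7th, ...), then delete the last character.
Starting from "zijbemdrhcf": after the first operation, "zbdc"; after the second, "zbd".
(Check on "jqulhwllih": → "jllh" → "jll" ✓)

zbd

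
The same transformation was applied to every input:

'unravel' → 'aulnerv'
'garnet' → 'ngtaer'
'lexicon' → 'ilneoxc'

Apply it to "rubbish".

brhusbi

Looking at the pairs, the operation is to take characters alternately from the front and the back (1st, last, 2nd, 2nd-last, ...), then move the last character to the front.
Applying both steps to "rubbish": "rhusbib", then "brhusbi".
(Check on "garnet": → "gtaern" → "ngtaer" ✓)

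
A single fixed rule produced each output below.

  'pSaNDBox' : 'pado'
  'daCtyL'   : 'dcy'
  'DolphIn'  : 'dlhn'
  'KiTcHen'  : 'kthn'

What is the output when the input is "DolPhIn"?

Rule — keep every other character starting from the first (positions 1st, 3rd, 5th, ...), then convert every letter to lowercase.
For "DolPhIn", step one produces "Dlhn"; step two turns that into "dlhn".
(Check on "daCtyL": → "dCy" → "dcy" ✓)

dlhn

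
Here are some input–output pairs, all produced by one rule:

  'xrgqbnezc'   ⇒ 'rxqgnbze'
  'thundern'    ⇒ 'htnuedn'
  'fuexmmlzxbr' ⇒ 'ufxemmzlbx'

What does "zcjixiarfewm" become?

czijixraefm

Rule — swap each adjacent pair of characters (1↔2, 3↔4, ...), then delete the last character.
Starting from "zcjixiarfewm": after the first operation, "czijixraefmw"; after the second, "czijixraefm".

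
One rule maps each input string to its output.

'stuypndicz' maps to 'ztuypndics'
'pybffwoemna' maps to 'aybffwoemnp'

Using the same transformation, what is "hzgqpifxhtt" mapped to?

What's happening: swap the first and last characters.
Doing the same to "hzgqpifxhtt": "tzgqpifxhth".

tzgqpifxhth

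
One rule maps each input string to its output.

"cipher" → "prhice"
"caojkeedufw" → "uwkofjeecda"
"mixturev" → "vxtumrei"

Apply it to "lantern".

The pattern: sort the characters into reverse alphabetical order, then swap each adjacent pair of characters (1↔2, 3↔4, ...).
On "lantern": the first step gives "trnnlea", and the second then gives "rtnnela".

rtnnela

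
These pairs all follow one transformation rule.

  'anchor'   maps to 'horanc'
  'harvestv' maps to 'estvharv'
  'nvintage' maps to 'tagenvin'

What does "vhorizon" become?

The rule is to swap the front and back halves of the string.
For "vhorizon" the result is "izonvhor".

izonvhor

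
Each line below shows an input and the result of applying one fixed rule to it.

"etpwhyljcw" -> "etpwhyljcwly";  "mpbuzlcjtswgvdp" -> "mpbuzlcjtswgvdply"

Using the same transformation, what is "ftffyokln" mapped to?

In each case the input is transformed by: append "ly".
For "ftffyokln" the result is "ftffyoklnly".

ftffyoklnly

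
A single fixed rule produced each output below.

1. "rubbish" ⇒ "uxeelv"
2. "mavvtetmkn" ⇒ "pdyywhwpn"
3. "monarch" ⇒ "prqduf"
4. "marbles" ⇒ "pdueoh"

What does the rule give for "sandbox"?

vdqger

Each output is the input with this applied: shift every letter 3 places forward in the alphabet (wrapping around), then delete the last character.
Applying that to "sandbox" gives "vdqger".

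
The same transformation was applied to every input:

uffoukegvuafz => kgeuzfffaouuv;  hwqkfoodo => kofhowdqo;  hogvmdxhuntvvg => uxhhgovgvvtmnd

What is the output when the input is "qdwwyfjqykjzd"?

fqjqddzwjwkyy

In each case the input is transformed by: take characters alternately from the front and the back (1st, last, 2nd, 2nd-last, ...), then move the last 3 characters to the front (rotate right by 3).
On "qdwwyfjqykjzd": the first step gives "qddzwjwkyyfqj", and the second then gives "fqjqddzwjwkyy".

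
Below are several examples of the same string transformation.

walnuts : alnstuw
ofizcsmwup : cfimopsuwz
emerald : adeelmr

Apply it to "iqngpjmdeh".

deghijmnpq

The transformation: sort the characters into alphabetical order.
For "iqngpjmdeh" the result is "deghijmnpq".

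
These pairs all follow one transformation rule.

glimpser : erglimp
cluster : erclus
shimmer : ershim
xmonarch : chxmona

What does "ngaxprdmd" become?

Looking at the pairs, the operation is to move the last 3 characters to the front (rotate right by 3), then delete the first character.
Starting from "ngaxprdmd": after the first operation, "dmdngaxpr"; after the second, "mdngaxpr".

mdngaxpr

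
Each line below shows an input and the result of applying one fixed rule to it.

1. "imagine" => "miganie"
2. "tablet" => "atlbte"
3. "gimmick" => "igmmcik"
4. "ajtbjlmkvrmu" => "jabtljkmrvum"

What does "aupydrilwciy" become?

What's happening: swap each adjacent pair of characters (1↔2, 3↔4, ...).
"aupydrilwciy" → "uayprdlicwyi".

uayprdlicwyi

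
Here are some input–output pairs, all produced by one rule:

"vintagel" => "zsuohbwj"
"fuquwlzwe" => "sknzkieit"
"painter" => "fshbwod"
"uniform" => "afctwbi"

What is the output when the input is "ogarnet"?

hsbfouc

What's happening: shift every letter 12 places backward in the alphabet (wrapping around), then reverse the string.
On "ogarnet": the first step gives "cuofbsh", and the second then gives "hsbfouc".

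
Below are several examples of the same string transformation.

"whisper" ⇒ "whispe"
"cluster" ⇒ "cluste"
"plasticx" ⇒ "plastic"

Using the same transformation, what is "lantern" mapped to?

The rule is to delete the last character.
"lantern" → "lanter".

lanter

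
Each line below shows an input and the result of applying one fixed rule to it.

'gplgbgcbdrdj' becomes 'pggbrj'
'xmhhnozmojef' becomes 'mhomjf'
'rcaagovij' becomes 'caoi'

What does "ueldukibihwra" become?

What's happening: keep every other character starting from the second (positions 2nd, 4th, 6th, ...).
On "ueldukibihwra" that produces "edkbhr".

edkbhr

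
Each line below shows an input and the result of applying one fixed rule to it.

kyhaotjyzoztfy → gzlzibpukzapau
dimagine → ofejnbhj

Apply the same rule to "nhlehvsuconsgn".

The rule is to shift every letter 1 place forward in the alphabet (wrapping around), then move the last 2 characters to the front (rotate right by 2).
On "nhlehvsuconsgn": the first step gives "oimfiwtvdpotho", and the second then gives "hooimfiwtvdpot".

hooimfiwtvdpot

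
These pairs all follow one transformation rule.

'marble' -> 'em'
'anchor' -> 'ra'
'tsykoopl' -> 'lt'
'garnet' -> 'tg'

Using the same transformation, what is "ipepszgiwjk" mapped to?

ki

Looking at the pairs, the operation is to move the first character to the end, then keep only the last 2 characters.
Working it through for "ipepszgiwjk": intermediate "pepszgiwjki", final "ki".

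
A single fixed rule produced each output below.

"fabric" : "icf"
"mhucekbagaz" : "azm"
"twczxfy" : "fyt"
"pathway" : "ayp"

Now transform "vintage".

gev

The transformation: move the first character to the end, then keep only the last 3 characters.
On "vintage": the first step gives "intagev", and the second then gives "gev".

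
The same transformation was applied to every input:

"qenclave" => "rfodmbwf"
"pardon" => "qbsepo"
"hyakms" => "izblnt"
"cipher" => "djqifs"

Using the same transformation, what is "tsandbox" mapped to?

utboecpy

What's happening: shift every letter 1 place forward in the alphabet (wrapping around).
"tsandbox" → "utboecpy".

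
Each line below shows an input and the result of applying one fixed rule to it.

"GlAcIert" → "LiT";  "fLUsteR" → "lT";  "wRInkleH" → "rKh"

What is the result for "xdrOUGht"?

The rule is to keep one character in every 3, starting at position 2 (positions 2nd, 5th, 8th, ...), then flip the case of every letter.
Applying both steps to "xdrOUGht": "dUt", then "DuT".

DuT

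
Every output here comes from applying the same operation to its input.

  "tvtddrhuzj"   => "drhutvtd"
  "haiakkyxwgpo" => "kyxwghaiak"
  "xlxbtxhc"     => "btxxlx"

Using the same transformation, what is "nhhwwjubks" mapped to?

The pattern: delete the last 2 characters, then swap the front and back halves of the string.
For "nhhwwjubks", step one produces "nhhwwjub"; step two turns that into "wjubnhhw".
(Check on "tvtddrhuzj": → "tvtddrhu" → "drhutvtd" ✓)

wjubnhhw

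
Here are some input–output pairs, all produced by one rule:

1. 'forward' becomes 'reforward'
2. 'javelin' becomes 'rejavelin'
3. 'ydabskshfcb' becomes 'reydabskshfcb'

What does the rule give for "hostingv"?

rehostingv

The rule is to prepend "re".
For "hostingv" the result is "rehostingv".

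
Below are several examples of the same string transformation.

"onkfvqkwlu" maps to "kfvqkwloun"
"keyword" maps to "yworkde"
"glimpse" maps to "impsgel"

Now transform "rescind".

In each case the input is transformed by: swap the first and last characters, then move the first 2 characters to the end (rotate left by 2).
Starting from "rescind": after the first operation, "descinr"; after the second, "scinrde".

scinrde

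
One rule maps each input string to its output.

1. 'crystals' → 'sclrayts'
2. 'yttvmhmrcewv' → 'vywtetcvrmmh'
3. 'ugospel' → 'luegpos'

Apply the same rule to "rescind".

Each output is the input with this applied: reverse the string, then take characters alternately from the front and the back (1st, last, 2nd, 2nd-last, ...).
For "rescind", step one produces "dnicser"; step two turns that into "drneisc".

drneisc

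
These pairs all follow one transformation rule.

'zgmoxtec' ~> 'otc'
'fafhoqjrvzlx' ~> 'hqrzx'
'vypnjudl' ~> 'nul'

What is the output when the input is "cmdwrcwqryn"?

What's happening: delete the first 3 characters, then keep every other character starting from the first (positions 1st, 3rd, 5th, ...).
On "cmdwrcwqryn" that produces "wcqy".
(Check on "vypnjudl": → "njudl" → "nul" ✓)

wcqy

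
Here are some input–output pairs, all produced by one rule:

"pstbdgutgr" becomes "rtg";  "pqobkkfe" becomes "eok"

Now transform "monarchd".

dnc

Rule — move the last 2 characters to the front (rotate right by 2), then keep one character in every 3, starting at position 2 (positions 2nd, 5th, 8th, ...).
"monarchd" → "hdmonarc" → "dnc".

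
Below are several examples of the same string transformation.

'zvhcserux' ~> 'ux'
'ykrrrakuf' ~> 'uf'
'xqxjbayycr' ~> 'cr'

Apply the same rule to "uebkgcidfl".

The transformation: keep only the last 2 characters.
Doing the same to "uebkgcidfl": "fl".

fl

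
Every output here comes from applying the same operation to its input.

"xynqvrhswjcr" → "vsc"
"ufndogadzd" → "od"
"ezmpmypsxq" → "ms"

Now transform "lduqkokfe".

In each case the input is transformed by: keep one character in every 3, starting at position 2 (positions 2nd, 5th, 8th, ...), then delete the first character.
On "lduqkokfe": the first step gives "dkf", and the second then gives "kf".

kf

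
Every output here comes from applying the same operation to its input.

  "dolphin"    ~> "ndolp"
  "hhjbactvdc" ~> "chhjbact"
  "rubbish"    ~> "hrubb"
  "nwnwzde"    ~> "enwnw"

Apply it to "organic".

What's happening: move the last 3 characters to the front (rotate right by 3), then delete the first 2 characters.
On "organic": the first step gives "nicorga", and the second then gives "corga".
(Check on "dolphin": → "hindolp" → "ndolp" ✓)

corga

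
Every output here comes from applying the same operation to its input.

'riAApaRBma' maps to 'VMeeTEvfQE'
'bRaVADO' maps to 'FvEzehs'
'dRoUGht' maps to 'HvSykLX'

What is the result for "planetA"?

TPERIXe

Each output is the input with this applied: flip the case of every letter, then shift every letter 4 places forward in the alphabet (wrapping around).
On "planetA" that produces "TPERIXe".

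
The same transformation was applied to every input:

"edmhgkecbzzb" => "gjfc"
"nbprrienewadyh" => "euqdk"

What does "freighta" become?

ujd

Each output is the input with this applied: shift every letter 3 places forward in the alphabet (wrapping around), then keep one character in every 3, starting at position 2 (positions 2nd, 5th, 8th, ...).
For "freighta", step one produces "iuhljkwd"; step two turns that into "ujd".
(Check on "nbprrienewadyh": → "qesuulhqhzdgbk" → "euqdk" ✓)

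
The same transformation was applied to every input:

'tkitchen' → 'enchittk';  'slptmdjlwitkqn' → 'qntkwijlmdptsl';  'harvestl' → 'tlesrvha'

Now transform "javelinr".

nrliveja

Rule — reverse the string, then swap each adjacent pair of characters (1↔2, 3↔4, ...).
Working it through for "javelinr": intermediate "rnilevaj", final "nrliveja".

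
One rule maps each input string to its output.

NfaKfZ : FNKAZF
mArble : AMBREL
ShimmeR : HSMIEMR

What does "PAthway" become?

The pattern: swap each adjacent pair of characters (1↔2, 3↔4, ...), then convert every letter to uppercase.
"PAthway" → "APhtawy" → "APHTAWY".
(Check on "NfaKfZ": → "fNKaZf" → "FNKAZF" ✓)

APHTAWY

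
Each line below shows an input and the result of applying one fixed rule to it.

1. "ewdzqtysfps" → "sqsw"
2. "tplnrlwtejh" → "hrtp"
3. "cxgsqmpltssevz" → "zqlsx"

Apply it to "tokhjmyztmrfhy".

yjzro

Each output is the input with this applied: keep one character in every 3, starting at position 2 (positions 2nd, 5th, 8th, ...), then swap the first and last characters.
So "tokhjmyztmrfhy" becomes "yjzro".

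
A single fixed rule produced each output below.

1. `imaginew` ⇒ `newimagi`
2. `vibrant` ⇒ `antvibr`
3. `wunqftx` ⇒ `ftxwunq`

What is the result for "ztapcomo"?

The pattern: move the last 3 characters to the front (rotate right by 3).
So "ztapcomo" becomes "omoztapc".

omoztapc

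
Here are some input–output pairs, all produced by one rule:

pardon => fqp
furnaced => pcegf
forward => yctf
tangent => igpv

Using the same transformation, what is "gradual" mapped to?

In each case the input is transformed by: shift every letter 2 places forward in the alphabet (wrapping around), then delete the first 3 characters.
Working it through for "gradual": intermediate "itcfwcn", final "fwcn".
(Check on "pardon": → "rctfqp" → "fqp" ✓)

fwcn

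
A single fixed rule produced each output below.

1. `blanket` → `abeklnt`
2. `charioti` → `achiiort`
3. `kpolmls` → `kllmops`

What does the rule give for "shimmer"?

The pattern: sort the characters into alphabetical order.
On "shimmer" that produces "ehimmrs".

ehimmrs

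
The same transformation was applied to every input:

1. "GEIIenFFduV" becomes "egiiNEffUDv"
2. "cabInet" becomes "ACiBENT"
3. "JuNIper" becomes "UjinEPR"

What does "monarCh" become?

What's happening: swap each adjacent pair of characters (1↔2, 3↔4, ...), then flip the case of every letter.
Applying both steps to "monarCh": "omanCrh", then "OMANcRH".

OMANcRH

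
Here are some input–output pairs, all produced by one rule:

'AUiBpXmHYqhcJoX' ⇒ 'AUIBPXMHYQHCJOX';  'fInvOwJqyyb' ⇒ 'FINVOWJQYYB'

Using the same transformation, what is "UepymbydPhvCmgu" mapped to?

Looking at the pairs, the operation is to convert every letter to uppercase.
Applying that to "UepymbydPhvCmgu" gives "UEPYMBYDPHVCMGU".

UEPYMBYDPHVCMGU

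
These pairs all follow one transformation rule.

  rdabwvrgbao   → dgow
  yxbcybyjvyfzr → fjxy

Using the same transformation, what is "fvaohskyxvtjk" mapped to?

The rule is to keep one character in every 3, starting at position 2 (positions 2nd, 5th, 8th, ...), then sort the characters into alphabetical order.
Applying both steps to "fvaohskyxvtjk": "vhyt", then "htvy".

htvy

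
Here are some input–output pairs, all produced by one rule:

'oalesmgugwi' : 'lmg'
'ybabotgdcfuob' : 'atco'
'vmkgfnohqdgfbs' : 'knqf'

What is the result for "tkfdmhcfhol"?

Rule — keep one character in every 3, starting at position 3 (positions 3rd, 6th, 9th, ...).
On "tkfdmhcfhol" that produces "fhh".

fhh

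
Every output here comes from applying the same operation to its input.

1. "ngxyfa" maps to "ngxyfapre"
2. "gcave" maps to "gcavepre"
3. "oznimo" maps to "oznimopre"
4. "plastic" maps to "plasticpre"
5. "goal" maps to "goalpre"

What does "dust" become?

dustpre

The rule is to append "pre".
Doing the same to "dust": "dustpre".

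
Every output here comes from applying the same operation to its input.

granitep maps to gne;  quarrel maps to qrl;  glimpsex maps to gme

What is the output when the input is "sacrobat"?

sra

The rule is to keep one character in every 3, starting at position 1 (positions 1st, 4th, 7th, ...).
For "sacrobat" the result is "sra".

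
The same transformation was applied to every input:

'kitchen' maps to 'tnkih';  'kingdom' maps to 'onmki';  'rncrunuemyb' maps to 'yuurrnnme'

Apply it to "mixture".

Rule — sort the characters into reverse alphabetical order, then delete the last 2 characters.
For "mixture", step one produces "xutrmie"; step two turns that into "xutrm".

xutrm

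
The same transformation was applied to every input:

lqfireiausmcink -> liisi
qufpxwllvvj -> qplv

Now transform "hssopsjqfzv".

hojz

The rule is to keep one character in every 3, starting at position 1 (positions 1st, 4th, 7th, ...).
So "hssopsjqfzv" becomes "hojz".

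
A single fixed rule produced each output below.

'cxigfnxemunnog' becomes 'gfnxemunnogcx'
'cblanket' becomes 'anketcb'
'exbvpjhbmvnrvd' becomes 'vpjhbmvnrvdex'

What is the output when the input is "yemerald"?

The rule is to move the first 2 characters to the end (rotate left by 2), then delete the first character.
Working it through for "yemerald": intermediate "meraldye", final "eraldye".

eraldye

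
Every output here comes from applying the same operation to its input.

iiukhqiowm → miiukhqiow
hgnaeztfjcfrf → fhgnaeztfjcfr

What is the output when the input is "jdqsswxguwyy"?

Each output is the input with this applied: move the last character to the front.
For "jdqsswxguwyy" the result is "yjdqsswxguwy".

yjdqsswxguwy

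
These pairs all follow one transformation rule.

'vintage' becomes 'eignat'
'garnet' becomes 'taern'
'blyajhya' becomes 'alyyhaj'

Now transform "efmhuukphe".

efhmphkuu

The transformation: take characters alternately from the front and the back (1st, last, 2nd, 2nd-last, ...), then delete the first character.
"efmhuukphe" → "eefhmphkuu" → "efhmphkuu".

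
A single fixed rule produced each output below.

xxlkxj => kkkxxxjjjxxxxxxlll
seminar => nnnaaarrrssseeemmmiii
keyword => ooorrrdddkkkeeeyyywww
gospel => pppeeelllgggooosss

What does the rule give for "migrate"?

aaattteeemmmiiigggrrr

Each output is the input with this applied: move the last 3 characters to the front (rotate right by 3), then repeat every character 3 times.
Applying both steps to "migrate": "atemigr", then "aaattteeemmmiiigggrrr".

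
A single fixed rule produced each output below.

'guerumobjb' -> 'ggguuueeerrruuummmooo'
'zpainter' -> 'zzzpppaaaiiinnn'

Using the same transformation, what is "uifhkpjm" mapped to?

Each output is the input with this applied: delete the last 3 characters, then repeat every character 3 times.
Starting from "uifhkpjm": after the first operation, "uifhk"; after the second, "uuuiiifffhhhkkk".

uuuiiifffhhhkkk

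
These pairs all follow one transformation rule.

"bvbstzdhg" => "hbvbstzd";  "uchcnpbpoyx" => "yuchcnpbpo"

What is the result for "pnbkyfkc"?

The rule is to delete the last character, then move the last character to the front.
Starting from "pnbkyfkc": after the first operation, "pnbkyfk"; after the second, "kpnbkyf".

kpnbkyf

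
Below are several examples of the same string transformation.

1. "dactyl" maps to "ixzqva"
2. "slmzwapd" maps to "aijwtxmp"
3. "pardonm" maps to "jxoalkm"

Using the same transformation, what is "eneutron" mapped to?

Rule — swap the first and last characters, then shift every letter 3 places backward in the alphabet (wrapping around).
Working it through for "eneutron": intermediate "nneutroe", final "kkbrqolb".

kkbrqolb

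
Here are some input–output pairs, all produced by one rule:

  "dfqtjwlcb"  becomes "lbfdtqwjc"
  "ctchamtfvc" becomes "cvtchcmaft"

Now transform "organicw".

What's happening: swap each adjacent pair of characters (1↔2, 3↔4, ...), then move the last 2 characters to the front (rotate right by 2).
On "organicw": the first step gives "roaginwc", and the second then gives "wcroagin".

wcroagin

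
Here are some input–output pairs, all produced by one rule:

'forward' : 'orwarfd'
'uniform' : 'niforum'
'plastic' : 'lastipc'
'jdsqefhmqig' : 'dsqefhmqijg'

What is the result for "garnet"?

In each case the input is transformed by: swap the first and last characters, then move the first character to the end.
For "garnet", step one produces "tarneg"; step two turns that into "arnegt".

arnegt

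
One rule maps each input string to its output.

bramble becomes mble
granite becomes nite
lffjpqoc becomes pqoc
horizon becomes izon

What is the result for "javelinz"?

linz

Each output is the input with this applied: keep only the last 4 characters.
So "javelinz" becomes "linz".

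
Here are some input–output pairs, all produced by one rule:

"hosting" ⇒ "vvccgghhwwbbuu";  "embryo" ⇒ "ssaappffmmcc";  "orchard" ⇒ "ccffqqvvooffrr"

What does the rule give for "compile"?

qqccaaddwwzzss

The pattern: shift every letter 12 places backward in the alphabet (wrapping around), then double every character.
Starting from "compile": after the first operation, "qcadwzs"; after the second, "qqccaaddwwzzss".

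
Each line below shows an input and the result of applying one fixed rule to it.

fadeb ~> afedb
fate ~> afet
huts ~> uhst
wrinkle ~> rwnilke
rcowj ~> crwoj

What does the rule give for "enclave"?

What's happening: swap each adjacent pair of characters (1↔2, 3↔4, ...).
Doing the same to "enclave": "nelcvae".

nelcvae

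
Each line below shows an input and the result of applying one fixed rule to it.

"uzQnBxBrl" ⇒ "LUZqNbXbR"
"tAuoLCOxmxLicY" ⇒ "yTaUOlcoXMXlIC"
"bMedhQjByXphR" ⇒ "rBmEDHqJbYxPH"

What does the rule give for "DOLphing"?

Each output is the input with this applied: flip the case of every letter, then move the last character to the front.
Applying both steps to "DOLphing": "dolPHING", then "GdolPHIN".

GdolPHIN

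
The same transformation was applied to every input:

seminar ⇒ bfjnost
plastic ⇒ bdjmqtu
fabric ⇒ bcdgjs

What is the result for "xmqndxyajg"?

behknoryyz

The rule is to sort the characters into alphabetical order, then shift every letter 1 place forward in the alphabet (wrapping around).
"xmqndxyajg" → "adgjmnqxxy" → "behknoryyz".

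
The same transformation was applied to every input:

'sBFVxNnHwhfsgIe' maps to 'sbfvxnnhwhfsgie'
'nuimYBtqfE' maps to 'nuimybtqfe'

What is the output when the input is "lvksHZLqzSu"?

The pattern: convert every letter to lowercase.
Applying that to "lvksHZLqzSu" gives "lvkshzlqzsu".

lvkshzlqzsu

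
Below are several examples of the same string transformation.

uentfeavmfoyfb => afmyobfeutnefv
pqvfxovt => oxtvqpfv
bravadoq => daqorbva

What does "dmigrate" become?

What's happening: swap each adjacent pair of characters (1↔2, 3↔4, ...), then swap the front and back halves of the string.
"dmigrate" → "aretmdgi".
(Check on "pqvfxovt": → "qpfvoxtv" → "oxtvqpfv" ✓)

aretmdgi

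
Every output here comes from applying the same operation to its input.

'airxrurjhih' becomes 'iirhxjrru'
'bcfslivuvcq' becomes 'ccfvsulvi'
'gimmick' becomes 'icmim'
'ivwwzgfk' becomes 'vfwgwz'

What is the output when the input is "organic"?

rigna

Each output is the input with this applied: take characters alternately from the front and the back (1st, last, 2nd, 2nd-last, ...), then delete the first 2 characters.
"organic" → "rigna".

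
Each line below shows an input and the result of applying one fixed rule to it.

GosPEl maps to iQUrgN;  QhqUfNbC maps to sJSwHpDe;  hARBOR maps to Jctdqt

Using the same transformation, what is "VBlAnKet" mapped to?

Each output is the input with this applied: flip the case of every letter, then shift every letter 2 places forward in the alphabet (wrapping around).
For "VBlAnKet", step one produces "vbLaNkET"; step two turns that into "xdNcPmGV".
(Check on "hARBOR": → "Harbor" → "Jctdqt" ✓)

xdNcPmGV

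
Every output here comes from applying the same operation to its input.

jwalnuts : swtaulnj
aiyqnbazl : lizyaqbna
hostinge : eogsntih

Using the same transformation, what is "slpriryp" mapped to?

plyprris

The rule is to take characters alternately from the front and the back (1st, last, 2nd, 2nd-last, ...), then move the first character to the end.
On "slpriryp": the first step gives "splyprri", and the second then gives "plyprris".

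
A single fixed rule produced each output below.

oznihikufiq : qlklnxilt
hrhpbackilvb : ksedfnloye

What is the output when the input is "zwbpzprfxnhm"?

The rule is to delete the first 2 characters, then shift every letter 3 places forward in the alphabet (wrapping around).
On "zwbpzprfxnhm": the first step gives "bpzprfxnhm", and the second then gives "escsuiaqkp".

escsuiaqkp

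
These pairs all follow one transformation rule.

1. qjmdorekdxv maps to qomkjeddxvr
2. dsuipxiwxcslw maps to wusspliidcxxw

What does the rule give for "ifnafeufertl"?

Rule — sort the characters into reverse alphabetical order, then move the first 3 characters to the end (rotate left by 3).
"ifnafeufertl" → "utrnlifffeea" → "nlifffeeautr".

nlifffeeautr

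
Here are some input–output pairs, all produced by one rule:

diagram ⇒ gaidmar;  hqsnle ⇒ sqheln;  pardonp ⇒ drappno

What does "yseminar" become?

What's happening: move the last 3 characters to the front (rotate right by 3), then reverse the string.
For "yseminar" the result is "imesyran".
(Check on "diagram": → "ramdiag" → "gaidmar" ✓)

imesyran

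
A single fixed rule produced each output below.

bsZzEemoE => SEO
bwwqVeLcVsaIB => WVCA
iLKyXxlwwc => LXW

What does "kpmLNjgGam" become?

Rule — keep one character in every 3, starting at position 2 (positions 2nd, 5th, 8th, ...), then convert every letter to uppercase.
Working it through for "kpmLNjgGam": intermediate "pNG", final "PNG".

PNG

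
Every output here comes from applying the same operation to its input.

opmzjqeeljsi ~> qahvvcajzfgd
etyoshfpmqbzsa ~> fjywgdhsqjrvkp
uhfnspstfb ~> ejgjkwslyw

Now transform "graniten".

ezkvexir

What's happening: shift every letter 9 places backward in the alphabet (wrapping around), then move the first 3 characters to the end (rotate left by 3).
Starting from "graniten": after the first operation, "xirezkve"; after the second, "ezkvexir".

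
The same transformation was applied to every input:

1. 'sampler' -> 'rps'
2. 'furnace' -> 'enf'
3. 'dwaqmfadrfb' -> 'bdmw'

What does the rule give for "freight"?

The transformation: reverse the string, then keep one character in every 3, starting at position 1 (positions 1st, 4th, 7th, ...).
For "freight" the result is "tif".

tif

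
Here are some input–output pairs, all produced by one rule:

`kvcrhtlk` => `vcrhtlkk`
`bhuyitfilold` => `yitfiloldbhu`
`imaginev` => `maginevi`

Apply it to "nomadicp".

Each output is the input with this applied: swap the front and back halves of the string, then move the last 3 characters to the front (rotate right by 3).
"nomadicp" → "dicpnoma" → "omadicpn".

omadicpn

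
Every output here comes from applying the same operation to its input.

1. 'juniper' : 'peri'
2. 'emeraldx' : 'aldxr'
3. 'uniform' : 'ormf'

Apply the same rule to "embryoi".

In each case the input is transformed by: delete the first 3 characters, then move the first character to the end.
For "embryoi", step one produces "ryoi"; step two turns that into "yoir".

yoir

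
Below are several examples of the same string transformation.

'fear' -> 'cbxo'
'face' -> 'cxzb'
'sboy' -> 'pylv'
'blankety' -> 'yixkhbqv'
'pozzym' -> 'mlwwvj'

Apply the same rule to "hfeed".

The rule is to shift every letter 3 places backward in the alphabet (wrapping around).
Applying that to "hfeed" gives "ecbba".

ecbba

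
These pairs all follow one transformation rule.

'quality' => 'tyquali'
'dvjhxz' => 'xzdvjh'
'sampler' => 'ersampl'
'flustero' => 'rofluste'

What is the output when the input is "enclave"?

veencla

The transformation: move the last 2 characters to the front (rotate right by 2).
Doing the same to "enclave": "veencla".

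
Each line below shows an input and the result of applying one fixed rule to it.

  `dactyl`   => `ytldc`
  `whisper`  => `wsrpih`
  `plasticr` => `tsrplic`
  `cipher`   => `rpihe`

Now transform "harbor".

The rule is to sort the characters into reverse alphabetical order, then delete the last character.
Starting from "harbor": after the first operation, "rrohba"; after the second, "rrohb".
(Check on "dactyl": → "ytldca" → "ytldc" ✓)

rrohb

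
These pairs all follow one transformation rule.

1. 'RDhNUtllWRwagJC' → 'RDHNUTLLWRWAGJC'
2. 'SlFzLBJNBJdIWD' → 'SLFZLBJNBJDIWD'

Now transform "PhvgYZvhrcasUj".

The rule is to convert every letter to uppercase.
"PhvgYZvhrcasUj" → "PHVGYZVHRCASUJ".

PHVGYZVHRCASUJ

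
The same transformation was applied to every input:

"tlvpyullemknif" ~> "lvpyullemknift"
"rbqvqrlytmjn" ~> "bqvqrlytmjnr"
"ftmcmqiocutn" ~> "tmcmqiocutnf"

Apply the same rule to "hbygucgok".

bygucgokh

The transformation: move the first character to the end.
Applying that to "hbygucgok" gives "bygucgokh".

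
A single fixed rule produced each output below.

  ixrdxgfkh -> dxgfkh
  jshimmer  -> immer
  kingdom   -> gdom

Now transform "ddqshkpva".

shkpva

Rule — delete the first 3 characters.
Applying that to "ddqshkpva" gives "shkpva".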